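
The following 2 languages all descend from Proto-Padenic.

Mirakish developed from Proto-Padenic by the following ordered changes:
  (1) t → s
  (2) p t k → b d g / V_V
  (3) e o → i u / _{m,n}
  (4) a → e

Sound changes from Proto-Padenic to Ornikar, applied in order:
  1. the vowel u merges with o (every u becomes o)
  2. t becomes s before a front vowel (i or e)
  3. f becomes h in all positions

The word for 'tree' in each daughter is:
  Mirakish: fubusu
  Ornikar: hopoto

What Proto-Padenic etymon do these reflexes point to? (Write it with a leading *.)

Position 4: Mirakish has u, Ornikar has o. Taking the neighbouring segments as reconstructed: Mirakish u can only go back to *u; Ornikar o could go back to *o or *u — the one source consistent with every daughter is *u.
Position 3: Mirakish has b, Ornikar has p. Ornikar preserves p here (none of its changes turn any other segment into p), so the proto-segment is *p.
Position 6: Mirakish has u, Ornikar has o. Taking the neighbouring segments as reconstructed: Mirakish u can only go back to *u; Ornikar o could go back to *o or *u — the one source consistent with every daughter is *u.
Continuing position by position gives *fuputu; check it forward:
Mirakish: start from *fuputu.
  rule 1 (unconditioned shift): fuputu → fupusu
  rule 2 (intervocalic voicing): fupusu → fubusu
  rule 3: no change — fubusu
  rule 4: no change — fubusu
  ⇒ Mirakish fubusu
Ornikar: *fuputu
  fuputu → fopoto   [vowel merger]
  fopoto (rule 2 does not apply)
  fopoto → hopoto   [unconditioned shift]
  giving Ornikar hopoto.
Only *fuputu yields all of Mirakish fubusu, Ornikar hopoto.

*fuputu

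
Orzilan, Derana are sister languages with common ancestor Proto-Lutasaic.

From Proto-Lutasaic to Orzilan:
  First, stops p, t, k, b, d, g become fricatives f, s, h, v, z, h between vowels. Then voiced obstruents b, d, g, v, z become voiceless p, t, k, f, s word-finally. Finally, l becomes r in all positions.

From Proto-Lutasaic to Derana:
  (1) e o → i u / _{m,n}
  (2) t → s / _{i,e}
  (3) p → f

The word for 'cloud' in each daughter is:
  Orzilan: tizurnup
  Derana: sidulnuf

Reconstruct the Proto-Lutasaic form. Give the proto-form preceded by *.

*tidulnup

Position 1: Orzilan has t, Derana has s. Taking the neighbouring segments as reconstructed: Orzilan t can only go back to *t; Derana s could go back to *t or *s — the one source consistent with every daughter is *t.
Position 5: Orzilan has r, Derana has l. Derana preserves l here (none of its changes turn any other segment into l), so the proto-segment is *l.
Continuing position by position gives *tidulnup; check it forward:
Orzilan: *tidulnup > tizulnup > tizurnup  (by intervocalic lenition, unconditioned shift)
Derana: *tidulnup
  tidulnup (rule 1 does not apply)
  tidulnup → sidulnup   [palatalisation]
  sidulnup → sidulnuf   [unconditioned shift]
  giving Derana sidulnuf.
*tidulnup is the unique common source.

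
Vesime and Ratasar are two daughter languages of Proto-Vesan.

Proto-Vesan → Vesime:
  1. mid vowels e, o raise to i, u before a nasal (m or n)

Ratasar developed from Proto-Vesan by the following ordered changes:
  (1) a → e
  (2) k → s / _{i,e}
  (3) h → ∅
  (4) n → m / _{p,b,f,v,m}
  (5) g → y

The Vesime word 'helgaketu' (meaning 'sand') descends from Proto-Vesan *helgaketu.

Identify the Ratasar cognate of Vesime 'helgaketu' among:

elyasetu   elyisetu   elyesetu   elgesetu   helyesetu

Ratasar: start from *helgaketu.
  rule 1 (vowel merger): helgaketu → helgeketu
  rule 2 (palatalisation): helgeketu → helgesetu
  rule 3 (h-loss): helgesetu → elgesetu
  rule 4: no change — elgesetu
  rule 5 (unconditioned shift): elgesetu → elyesetu
  ⇒ Ratasar elyesetu
Among the options, 'elyesetu' alone shows every Ratasar change applied in order.

elyesetu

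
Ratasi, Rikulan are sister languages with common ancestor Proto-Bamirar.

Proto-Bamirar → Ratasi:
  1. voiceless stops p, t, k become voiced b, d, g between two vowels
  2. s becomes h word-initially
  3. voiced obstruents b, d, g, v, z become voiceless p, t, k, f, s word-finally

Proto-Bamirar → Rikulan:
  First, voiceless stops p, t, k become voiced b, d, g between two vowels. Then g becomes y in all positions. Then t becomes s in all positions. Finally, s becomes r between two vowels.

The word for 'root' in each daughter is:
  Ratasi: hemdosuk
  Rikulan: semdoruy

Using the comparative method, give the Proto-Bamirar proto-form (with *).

*semdosug

Position 6: Ratasi has s, Rikulan has r. Taking the neighbouring segments as reconstructed: Ratasi s can only go back to *s; Rikulan r could go back to *s or *r — the one source consistent with every daughter is *s.
Position 1: Ratasi has h, Rikulan has s. Taking the neighbouring segments as reconstructed: Ratasi h could go back to *s or *h; Rikulan s could go back to *t or *s — the one source consistent with every daughter is *s.
Continuing position by position gives *semdosug; check it forward:
Ratasi: start from *semdosug.
  rule 1: no change — semdosug
  rule 2 (debuccalisation): semdosug → hemdosug
  rule 3 (final devoicing): hemdosug → hemdosuk
  ⇒ Ratasi hemdosuk
Rikulan: start from *semdosug.
  rule 1: no change — semdosug
  rule 2 (unconditioned shift): semdosug → semdosuy
  rule 3: no change — semdosuy
  rule 4 (rhotacism): semdosuy → semdoruy
  ⇒ Rikulan semdoruy
No other proto-form is consistent with every reflex, so the reconstruction is *semdosug.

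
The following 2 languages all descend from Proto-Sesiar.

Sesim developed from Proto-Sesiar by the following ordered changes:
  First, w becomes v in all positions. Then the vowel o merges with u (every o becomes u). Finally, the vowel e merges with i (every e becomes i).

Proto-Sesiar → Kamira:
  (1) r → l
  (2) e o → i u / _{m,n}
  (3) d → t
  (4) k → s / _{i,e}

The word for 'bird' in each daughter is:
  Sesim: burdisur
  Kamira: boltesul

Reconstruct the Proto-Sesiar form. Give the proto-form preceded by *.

*bordesur

Position 3: Sesim has r, Kamira has l. Sesim preserves r here (none of its changes turn any other segment into r), so the proto-segment is *r.
Position 5: Sesim has i, Kamira has e. Kamira preserves e here (none of its changes turn any other segment into e), so the proto-segment is *e.
Position 4: Sesim has d, Kamira has t. Sesim preserves d here (none of its changes turn any other segment into d), so the proto-segment is *d.
Continuing position by position gives *bordesur; check it forward:
Sesim: start from *bordesur.
  rule 1: no change — bordesur
  rule 2 (vowel merger): bordesur → burdesur
  rule 3 (vowel merger): burdesur → burdisur
  ⇒ Sesim burdisur
Kamira: *bordesur
  bordesur → boldesul   [unconditioned shift]
  boldesul (rule 2 does not apply)
  boldesul → boltesul   [unconditioned shift]
  boltesul (rule 4 does not apply)
  giving Kamira boltesul.
No other proto-form is consistent with every reflex, so the reconstruction is *bordesur.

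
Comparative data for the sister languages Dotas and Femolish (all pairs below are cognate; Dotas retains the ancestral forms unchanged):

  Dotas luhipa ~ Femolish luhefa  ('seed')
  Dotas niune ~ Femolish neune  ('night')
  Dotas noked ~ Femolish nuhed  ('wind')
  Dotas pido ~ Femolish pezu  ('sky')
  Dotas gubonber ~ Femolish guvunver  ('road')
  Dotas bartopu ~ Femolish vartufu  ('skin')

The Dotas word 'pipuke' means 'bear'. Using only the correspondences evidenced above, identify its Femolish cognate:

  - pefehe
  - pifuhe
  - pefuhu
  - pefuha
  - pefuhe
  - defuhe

luhipa ~ luhefa — Dotas i corresponds to Femolish e after a consonant, before a labial obstruent.
bartopu ~ vartufu — Dotas p corresponds to Femolish f between vowels (before a back vowel).
noked ~ nuhed — Dotas k corresponds to Femolish h between vowels (before a front vowel).
Applying these to Dotas 'pipuke':
  pipuke → pepuke   (i→e after a consonant, before a labial obstruent)
  pepuke → pefuke   (p→f between vowels (before a back vowel))
  pefuke → pefuhe   (k→h between vowels (before a front vowel))
So the Femolish cognate is 'pefuhe'.

pefuhe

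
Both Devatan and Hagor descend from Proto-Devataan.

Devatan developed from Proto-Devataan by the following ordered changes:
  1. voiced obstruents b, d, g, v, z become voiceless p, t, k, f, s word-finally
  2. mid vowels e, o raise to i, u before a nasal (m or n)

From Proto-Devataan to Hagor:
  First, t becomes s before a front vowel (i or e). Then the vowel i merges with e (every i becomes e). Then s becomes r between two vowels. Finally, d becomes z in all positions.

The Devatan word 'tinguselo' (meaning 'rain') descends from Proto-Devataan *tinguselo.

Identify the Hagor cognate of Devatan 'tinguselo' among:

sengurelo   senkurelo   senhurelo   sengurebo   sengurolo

sengurelo

Hagor: *tinguselo > singuselo > senguselo > sengurelo  (by palatalisation, vowel merger, rhotacism)
Among the options, 'sengurelo' alone shows every Hagor change applied in order.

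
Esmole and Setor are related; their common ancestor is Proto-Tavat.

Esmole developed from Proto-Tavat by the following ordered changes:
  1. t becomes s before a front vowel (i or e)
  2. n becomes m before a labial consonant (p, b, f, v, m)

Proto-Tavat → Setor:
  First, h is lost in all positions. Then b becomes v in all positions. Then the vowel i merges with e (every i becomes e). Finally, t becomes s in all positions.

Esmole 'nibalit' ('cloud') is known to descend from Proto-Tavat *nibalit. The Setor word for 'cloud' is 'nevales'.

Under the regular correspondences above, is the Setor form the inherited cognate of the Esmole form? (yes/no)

Derive the expected Setor reflex of *nibalit:
Setor: *nibalit > nivalit > nevalet > nevales  (by unconditioned shift, vowel merger, unconditioned shift)
Setor 'nevales' matches the regular reflex exactly, so the pair is cognate.

yes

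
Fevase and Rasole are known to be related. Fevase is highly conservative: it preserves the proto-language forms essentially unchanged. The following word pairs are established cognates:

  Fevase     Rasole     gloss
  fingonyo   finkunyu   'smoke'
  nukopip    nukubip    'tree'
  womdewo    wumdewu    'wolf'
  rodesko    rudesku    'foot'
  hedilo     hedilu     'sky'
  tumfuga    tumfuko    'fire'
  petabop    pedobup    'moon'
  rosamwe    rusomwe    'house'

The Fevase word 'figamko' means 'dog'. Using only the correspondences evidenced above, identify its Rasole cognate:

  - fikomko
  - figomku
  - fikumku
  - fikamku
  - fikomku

tumfuga ~ tumfuko — Fevase g corresponds to Rasole k between vowels (before a back vowel).
rosamwe ~ rusomwe — Fevase a corresponds to Rasole o after a consonant, before a nasal.
fingonyo ~ finkunyu, womdewo ~ wumdewu — Fevase o corresponds to Rasole u word-finally.
Applying these to Fevase 'figamko':
  figamko → fikamko   (g→k between vowels (before a back vowel))
  fikamko → fikomko   (a→o after a consonant, before a nasal)
  fikomko → fikomku   (o→u word-finally)
So the Rasole cognate is 'fikomku'.

fikomku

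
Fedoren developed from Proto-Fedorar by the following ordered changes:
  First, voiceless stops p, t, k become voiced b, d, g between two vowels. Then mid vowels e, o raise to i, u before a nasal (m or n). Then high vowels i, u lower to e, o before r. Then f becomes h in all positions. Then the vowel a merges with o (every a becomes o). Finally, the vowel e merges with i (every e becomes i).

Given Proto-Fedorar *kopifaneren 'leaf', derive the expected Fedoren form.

Fedoren: *kopifaneren > kobifaneren > kobifanerin > kobihanerin > kobihonerin > kobihonirin  (by intervocalic voicing, pre-nasal raising, unconditioned shift, vowel merger, vowel merger)

kobihonirin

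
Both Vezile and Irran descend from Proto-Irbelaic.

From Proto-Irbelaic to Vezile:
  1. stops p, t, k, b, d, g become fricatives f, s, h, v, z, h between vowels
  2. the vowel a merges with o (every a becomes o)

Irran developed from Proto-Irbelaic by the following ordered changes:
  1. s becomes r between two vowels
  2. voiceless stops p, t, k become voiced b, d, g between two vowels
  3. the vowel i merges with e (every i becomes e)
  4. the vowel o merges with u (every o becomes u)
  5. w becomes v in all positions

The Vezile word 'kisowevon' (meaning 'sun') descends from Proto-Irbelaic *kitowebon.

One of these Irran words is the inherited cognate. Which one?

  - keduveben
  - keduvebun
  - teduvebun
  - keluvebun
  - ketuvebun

keduvebun

Irran: *kitowebon
  kitowebon (rule 1 does not apply)
  kitowebon → kidowebon   [intervocalic voicing]
  kidowebon → kedowebon   [vowel merger]
  kedowebon → keduwebun   [vowel merger]
  keduwebun → keduvebun   [unconditioned shift]
  giving Irran keduvebun.
Only 'keduvebun' matches the regular Irran development of *kitowebon.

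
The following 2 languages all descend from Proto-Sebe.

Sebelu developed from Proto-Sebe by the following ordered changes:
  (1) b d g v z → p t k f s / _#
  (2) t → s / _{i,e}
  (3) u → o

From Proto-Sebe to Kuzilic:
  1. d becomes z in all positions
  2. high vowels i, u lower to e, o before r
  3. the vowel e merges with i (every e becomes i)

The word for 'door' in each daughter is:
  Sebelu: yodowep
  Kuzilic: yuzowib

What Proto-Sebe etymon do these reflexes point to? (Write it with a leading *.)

*yudoweb

Position 3: Sebelu has d, Kuzilic has z. Sebelu preserves d here (none of its changes turn any other segment into d), so the proto-segment is *d.
Position 6: Sebelu has e, Kuzilic has i. Sebelu preserves e here (none of its changes turn any other segment into e), so the proto-segment is *e.
Position 2: Sebelu has o, Kuzilic has u. Kuzilic preserves u here (none of its changes turn any other segment into u), so the proto-segment is *u.
This points to *yudoweb. Verify forward in each daughter:
Sebelu: *yudoweb > yudowep > yodowep  (by final devoicing, vowel merger)
Kuzilic: *yudoweb > yuzoweb > yuzowib  (by unconditioned shift, vowel merger)
*yudoweb is the unique common source.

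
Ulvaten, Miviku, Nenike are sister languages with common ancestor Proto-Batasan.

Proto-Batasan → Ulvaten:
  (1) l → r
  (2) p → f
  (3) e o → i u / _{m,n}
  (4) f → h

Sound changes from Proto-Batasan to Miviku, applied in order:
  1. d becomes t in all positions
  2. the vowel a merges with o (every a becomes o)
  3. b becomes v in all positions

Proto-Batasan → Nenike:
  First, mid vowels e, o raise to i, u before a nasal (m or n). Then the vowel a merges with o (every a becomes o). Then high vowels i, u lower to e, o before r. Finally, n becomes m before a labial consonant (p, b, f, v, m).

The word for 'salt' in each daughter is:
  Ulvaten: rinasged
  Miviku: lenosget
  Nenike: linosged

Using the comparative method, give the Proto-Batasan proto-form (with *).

*lenasged

Position 1: Ulvaten has r, Miviku has l, Nenike has l. Miviku preserves l here (none of its changes turn any other segment into l), so the proto-segment is *l.
Position 2: Ulvaten has i, Miviku has e, Nenike has i. Miviku preserves e here (none of its changes turn any other segment into e), so the proto-segment is *e.
Position 4: Ulvaten has a, Miviku has o, Nenike has o. Ulvaten preserves a here (none of its changes turn any other segment into a), so the proto-segment is *a.
Continuing position by position gives *lenasged; check it forward:
Ulvaten: *lenasged > renasged > rinasged  (by unconditioned shift, pre-nasal raising)
Miviku: start from *lenasged.
  rule 1 (unconditioned shift): lenasged → lenasget
  rule 2 (vowel merger): lenasget → lenosget
  rule 3: no change — lenosget
  ⇒ Miviku lenosget
Nenike: *lenasged > linasged > linosged  (by pre-nasal raising, vowel merger)
*lenasged is the unique common source.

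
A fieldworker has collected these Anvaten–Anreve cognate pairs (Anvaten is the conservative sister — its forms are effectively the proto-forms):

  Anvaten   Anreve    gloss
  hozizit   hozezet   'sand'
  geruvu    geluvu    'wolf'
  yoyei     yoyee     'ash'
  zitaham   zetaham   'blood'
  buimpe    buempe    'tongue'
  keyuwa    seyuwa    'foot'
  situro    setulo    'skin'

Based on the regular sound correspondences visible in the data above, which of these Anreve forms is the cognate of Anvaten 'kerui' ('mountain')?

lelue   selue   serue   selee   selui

selue

keyuwa ~ seyuwa — Anvaten k corresponds to Anreve s word-initially before a front vowel.
geruvu ~ geluvu — Anvaten r corresponds to Anreve l between vowels (before a back vowel).
yoyei ~ yoyee — Anvaten i corresponds to Anreve e word-finally.
Applying these to Anvaten 'kerui':
  kerui → serui   (k→s word-initially before a front vowel)
  serui → selui   (r→l between vowels (before a back vowel))
  selui → selue   (i→e word-finally)
So the Anreve cognate is 'selue'.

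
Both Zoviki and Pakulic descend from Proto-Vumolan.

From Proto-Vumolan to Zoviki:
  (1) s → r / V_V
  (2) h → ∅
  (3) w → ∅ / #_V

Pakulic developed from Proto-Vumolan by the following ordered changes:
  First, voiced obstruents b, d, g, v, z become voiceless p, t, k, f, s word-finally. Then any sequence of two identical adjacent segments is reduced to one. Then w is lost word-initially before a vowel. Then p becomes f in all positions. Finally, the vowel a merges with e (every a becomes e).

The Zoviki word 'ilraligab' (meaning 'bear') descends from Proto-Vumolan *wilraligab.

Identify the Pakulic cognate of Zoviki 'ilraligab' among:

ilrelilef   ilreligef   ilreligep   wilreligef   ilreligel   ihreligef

Pakulic: *wilraligab > wilraligap > ilraligap > ilraligaf > ilreligef  (by final devoicing, glide loss, unconditioned shift, vowel merger)
Only 'ilreligef' matches the regular Pakulic development of *wilraligab.

ilreligef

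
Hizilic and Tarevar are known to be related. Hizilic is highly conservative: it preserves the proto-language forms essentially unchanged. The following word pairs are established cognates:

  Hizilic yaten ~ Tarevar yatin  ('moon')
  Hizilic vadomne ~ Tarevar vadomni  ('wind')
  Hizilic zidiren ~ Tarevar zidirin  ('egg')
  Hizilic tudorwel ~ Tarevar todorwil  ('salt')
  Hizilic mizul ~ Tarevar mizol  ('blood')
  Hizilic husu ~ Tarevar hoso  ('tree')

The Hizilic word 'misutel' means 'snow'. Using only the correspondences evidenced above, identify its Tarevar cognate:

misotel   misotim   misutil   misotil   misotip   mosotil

tudorwel ~ todorwil, mizul ~ mizol — Hizilic u corresponds to Tarevar o after a consonant, before a consonant other than r, m, n, p, b, f, v.
tudorwel ~ todorwil — Hizilic e corresponds to Tarevar i after a consonant, before a consonant other than r, m, n, p, b, f, v.
Applying these to Hizilic 'misutel':
  misutel → misotel   (u→o after a consonant, before a consonant other than r, m, n, p, b, f, v)
  misotel → misotil   (e→i after a consonant, before a consonant other than r, m, n, p, b, f, v)
So the Tarevar cognate is 'misotil'.

misotil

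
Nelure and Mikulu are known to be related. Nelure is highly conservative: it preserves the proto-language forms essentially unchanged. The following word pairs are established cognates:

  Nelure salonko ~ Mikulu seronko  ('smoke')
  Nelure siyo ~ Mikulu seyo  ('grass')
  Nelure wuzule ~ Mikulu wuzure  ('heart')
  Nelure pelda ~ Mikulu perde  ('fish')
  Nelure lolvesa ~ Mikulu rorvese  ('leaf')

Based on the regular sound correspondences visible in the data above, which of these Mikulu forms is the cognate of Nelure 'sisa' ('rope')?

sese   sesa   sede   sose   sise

siyo ~ seyo — Nelure i corresponds to Mikulu e after a consonant, before a consonant other than r, m, n, p, b, f, v.
pelda ~ perde, lolvesa ~ rorvese — Nelure a corresponds to Mikulu e word-finally.
Applying these to Nelure 'sisa':
  sisa → sesa   (i→e after a consonant, before a consonant other than r, m, n, p, b, f, v)
  sesa → sese   (a→e word-finally)
So the Mikulu cognate is 'sese'.

sese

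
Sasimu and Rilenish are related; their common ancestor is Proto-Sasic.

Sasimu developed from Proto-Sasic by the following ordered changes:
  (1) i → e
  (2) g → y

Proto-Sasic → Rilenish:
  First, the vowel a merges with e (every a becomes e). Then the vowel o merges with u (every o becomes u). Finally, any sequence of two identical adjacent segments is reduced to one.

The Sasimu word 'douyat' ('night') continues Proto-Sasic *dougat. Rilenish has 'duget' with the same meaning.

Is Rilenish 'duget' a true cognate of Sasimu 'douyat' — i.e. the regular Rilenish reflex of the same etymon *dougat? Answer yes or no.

yes

Derive the expected Rilenish reflex of *dougat:
Rilenish: *dougat > douget > duuget > duget  (by vowel merger, vowel merger, degemination)
Rilenish 'duget' matches the regular reflex exactly, so the pair is cognate.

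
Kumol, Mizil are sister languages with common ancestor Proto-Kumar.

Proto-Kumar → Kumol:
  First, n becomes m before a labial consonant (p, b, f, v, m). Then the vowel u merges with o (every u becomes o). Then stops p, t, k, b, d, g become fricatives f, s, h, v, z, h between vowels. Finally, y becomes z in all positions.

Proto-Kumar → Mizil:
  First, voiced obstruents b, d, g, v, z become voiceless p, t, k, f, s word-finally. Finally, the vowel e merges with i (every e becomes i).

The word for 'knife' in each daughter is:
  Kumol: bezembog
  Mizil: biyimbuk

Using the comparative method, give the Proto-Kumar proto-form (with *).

Position 4: Kumol has e, Mizil has i. Kumol preserves e here (none of its changes turn any other segment into e), so the proto-segment is *e.
Position 2: Kumol has e, Mizil has i. Kumol preserves e here (none of its changes turn any other segment into e), so the proto-segment is *e.
This points to *beyembug. Verify forward in each daughter:
Kumol: *beyembug > beyembog > bezembog  (by vowel merger, unconditioned shift)
Mizil: start from *beyembug.
  rule 1 (final devoicing): beyembug → beyembuk
  rule 2 (vowel merger): beyembuk → biyimbuk
  ⇒ Mizil biyimbuk
Only *beyembug yields all of Kumol bezembog, Mizil biyimbuk.

*beyembug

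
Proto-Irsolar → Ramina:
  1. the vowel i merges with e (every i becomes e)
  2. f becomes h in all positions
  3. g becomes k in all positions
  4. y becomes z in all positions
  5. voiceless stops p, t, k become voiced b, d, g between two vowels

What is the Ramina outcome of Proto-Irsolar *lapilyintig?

labelzentek

Ramina: *lapilyintig
  lapilyintig → lapelyenteg   [vowel merger]
  lapelyenteg (rule 2 does not apply)
  lapelyenteg → lapelyentek   [unconditioned shift]
  lapelyentek → lapelzentek   [unconditioned shift]
  lapelzentek → labelzentek   [intervocalic voicing]
  giving Ramina labelzentek.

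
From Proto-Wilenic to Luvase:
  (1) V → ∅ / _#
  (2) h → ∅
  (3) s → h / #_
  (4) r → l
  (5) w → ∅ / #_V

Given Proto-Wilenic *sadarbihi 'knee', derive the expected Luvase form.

Luvase: start from *sadarbihi.
  rule 1 (apocope): sadarbihi → sadarbih
  rule 2 (h-loss): sadarbih → sadarbi
  rule 3 (debuccalisation): sadarbi → hadarbi
  rule 4 (unconditioned shift): hadarbi → hadalbi
  rule 5: no change — hadalbi
  ⇒ Luvase hadalbi

hadalbi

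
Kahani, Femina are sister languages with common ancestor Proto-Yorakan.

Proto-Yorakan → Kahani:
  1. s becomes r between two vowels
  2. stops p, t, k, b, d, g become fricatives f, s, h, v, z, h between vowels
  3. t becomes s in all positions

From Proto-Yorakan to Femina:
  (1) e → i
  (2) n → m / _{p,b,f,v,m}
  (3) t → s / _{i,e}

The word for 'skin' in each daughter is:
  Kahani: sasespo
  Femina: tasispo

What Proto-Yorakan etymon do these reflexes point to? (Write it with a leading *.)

Position 1: Kahani has s, Femina has t. Femina preserves t here (none of its changes turn any other segment into t), so the proto-segment is *t.
Position 4: Kahani has e, Femina has i. Kahani preserves e here (none of its changes turn any other segment into e), so the proto-segment is *e.
Position 3: Kahani has s, Femina has s. Taking the neighbouring segments as reconstructed: Kahani s can only go back to *t; Femina s could go back to *t or *s — the one source consistent with every daughter is *t.
This points to *tatespo. Verify forward in each daughter:
Kahani: *tatespo
  tatespo (rule 1 does not apply)
  tatespo → tasespo   [intervocalic lenition]
  tasespo → sasespo   [unconditioned shift]
  giving Kahani sasespo.
Femina: start from *tatespo.
  rule 1 (vowel merger): tatespo → tatispo
  rule 2: no change — tatispo
  rule 3 (palatalisation): tatispo → tasispo
  ⇒ Femina tasispo
*tatespo is the unique common source.

*tatespo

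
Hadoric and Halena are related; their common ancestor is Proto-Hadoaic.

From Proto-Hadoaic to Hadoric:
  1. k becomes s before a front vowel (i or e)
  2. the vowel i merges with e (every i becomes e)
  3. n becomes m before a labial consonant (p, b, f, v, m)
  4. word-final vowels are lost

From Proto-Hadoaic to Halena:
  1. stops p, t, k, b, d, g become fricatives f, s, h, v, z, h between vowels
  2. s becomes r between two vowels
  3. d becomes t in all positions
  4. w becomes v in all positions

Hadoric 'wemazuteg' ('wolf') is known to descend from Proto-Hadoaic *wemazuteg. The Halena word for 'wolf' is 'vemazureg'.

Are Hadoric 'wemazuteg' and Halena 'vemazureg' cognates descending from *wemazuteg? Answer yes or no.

Derive the expected Halena reflex of *wemazuteg:
Halena: *wemazuteg
  wemazuteg → wemazuseg   [intervocalic lenition]
  wemazuseg → wemazureg   [rhotacism]
  wemazureg (rule 3 does not apply)
  wemazureg → vemazureg   [unconditioned shift]
  giving Halena vemazureg.
Halena 'vemazureg' matches the regular reflex exactly, so the pair is cognate.

yes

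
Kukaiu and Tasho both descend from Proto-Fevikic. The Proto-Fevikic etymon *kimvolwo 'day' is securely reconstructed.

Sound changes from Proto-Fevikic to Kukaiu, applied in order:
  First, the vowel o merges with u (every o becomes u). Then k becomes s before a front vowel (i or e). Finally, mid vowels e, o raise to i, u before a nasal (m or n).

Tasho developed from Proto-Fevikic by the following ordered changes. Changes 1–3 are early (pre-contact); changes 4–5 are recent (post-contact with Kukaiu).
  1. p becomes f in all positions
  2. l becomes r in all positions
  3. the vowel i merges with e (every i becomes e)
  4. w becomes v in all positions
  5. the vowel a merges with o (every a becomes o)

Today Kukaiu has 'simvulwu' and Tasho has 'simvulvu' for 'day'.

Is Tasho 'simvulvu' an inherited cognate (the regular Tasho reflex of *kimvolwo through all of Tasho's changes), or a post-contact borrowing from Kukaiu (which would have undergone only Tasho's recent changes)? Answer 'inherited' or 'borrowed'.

borrowed

If inherited, *kimvolwo would pass through all of Tasho's changes:
Tasho: start from *kimvolwo.
  rule 1: no change — kimvolwo
  rule 2 (unconditioned shift): kimvolwo → kimvorwo
  rule 3 (vowel merger): kimvorwo → kemvorwo
  rule 4 (unconditioned shift): kemvorwo → kemvorvo
  rule 5: no change — kemvorvo
  ⇒ Tasho kemvorvo
If borrowed from Kukaiu 'simvulwu' after the early changes, it would undergo only the recent ones:
  rule 4 (unconditioned shift): simvulwu → simvulvu
  rule 5 (vowel merger): no change (simvulvu)
  ⇒ as a loan: simvulvu
Tasho 'simvulvu' matches the loan outcome 'simvulvu', not the inherited 'kemvorvo' — it skipped the early Tasho changes, so it was borrowed from Kukaiu.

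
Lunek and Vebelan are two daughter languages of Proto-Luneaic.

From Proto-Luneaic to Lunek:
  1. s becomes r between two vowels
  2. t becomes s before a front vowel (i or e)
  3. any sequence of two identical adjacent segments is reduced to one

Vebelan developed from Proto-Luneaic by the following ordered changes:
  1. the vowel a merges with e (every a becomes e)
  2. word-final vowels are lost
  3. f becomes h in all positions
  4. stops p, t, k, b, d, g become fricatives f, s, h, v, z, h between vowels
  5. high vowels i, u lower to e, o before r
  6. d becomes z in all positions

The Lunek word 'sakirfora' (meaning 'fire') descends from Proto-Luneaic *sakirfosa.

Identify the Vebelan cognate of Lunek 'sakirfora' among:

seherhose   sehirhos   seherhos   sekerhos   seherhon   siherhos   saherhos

Vebelan: *sakirfosa
  sakirfosa → sekirfose   [vowel merger]
  sekirfose → sekirfos   [apocope]
  sekirfos → sekirhos   [unconditioned shift]
  sekirhos → sehirhos   [intervocalic lenition]
  sehirhos → seherhos   [pre-rhotic lowering]
  seherhos (rule 6 does not apply)
  giving Vebelan seherhos.

seherhos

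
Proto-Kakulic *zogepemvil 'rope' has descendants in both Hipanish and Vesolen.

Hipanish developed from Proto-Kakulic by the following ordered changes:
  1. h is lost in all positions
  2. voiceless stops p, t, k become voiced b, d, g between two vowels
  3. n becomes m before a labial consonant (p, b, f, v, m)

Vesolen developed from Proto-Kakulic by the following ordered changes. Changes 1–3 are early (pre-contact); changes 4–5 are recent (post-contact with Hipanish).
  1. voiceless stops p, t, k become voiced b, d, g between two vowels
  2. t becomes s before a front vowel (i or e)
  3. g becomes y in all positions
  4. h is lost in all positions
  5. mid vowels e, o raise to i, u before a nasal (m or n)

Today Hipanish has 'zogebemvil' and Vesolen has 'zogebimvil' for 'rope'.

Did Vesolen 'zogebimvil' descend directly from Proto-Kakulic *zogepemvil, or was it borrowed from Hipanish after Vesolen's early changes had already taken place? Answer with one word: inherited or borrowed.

borrowed

If inherited, *zogepemvil would pass through all of Vesolen's changes:
Vesolen: start from *zogepemvil.
  rule 1 (intervocalic voicing): zogepemvil → zogebemvil
  rule 2: no change — zogebemvil
  rule 3 (unconditioned shift): zogebemvil → zoyebemvil
  rule 4: no change — zoyebemvil
  rule 5 (pre-nasal raising): zoyebemvil → zoyebimvil
  ⇒ Vesolen zoyebimvil
If borrowed from Hipanish 'zogebemvil' after the early changes, it would undergo only the recent ones:
  rule 4 (h-loss): no change (zogebemvil)
  rule 5 (pre-nasal raising): zogebemvil → zogebimvil
  ⇒ as a loan: zogebimvil
Vesolen 'zogebimvil' matches the loan outcome 'zogebimvil', not the inherited 'zoyebimvil' — it skipped the early Vesolen changes, so it was borrowed from Hipanish.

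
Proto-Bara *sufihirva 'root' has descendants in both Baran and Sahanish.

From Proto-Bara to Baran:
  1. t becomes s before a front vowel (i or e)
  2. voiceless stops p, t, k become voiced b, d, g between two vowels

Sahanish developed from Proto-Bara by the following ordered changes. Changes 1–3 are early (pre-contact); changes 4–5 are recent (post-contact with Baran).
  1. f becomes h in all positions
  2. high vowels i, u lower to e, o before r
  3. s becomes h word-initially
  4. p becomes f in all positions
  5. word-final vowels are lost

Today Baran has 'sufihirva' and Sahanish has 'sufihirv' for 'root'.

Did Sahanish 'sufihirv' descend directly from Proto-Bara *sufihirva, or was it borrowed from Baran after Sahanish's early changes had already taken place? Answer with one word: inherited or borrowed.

borrowed

If inherited, *sufihirva would pass through all of Sahanish's changes:
Sahanish: start from *sufihirva.
  rule 1 (unconditioned shift): sufihirva → suhihirva
  rule 2 (pre-rhotic lowering): suhihirva → suhiherva
  rule 3 (debuccalisation): suhiherva → huhiherva
  rule 4: no change — huhiherva
  rule 5 (apocope): huhiherva → huhiherv
  ⇒ Sahanish huhiherv
If borrowed from Baran 'sufihirva' after the early changes, it would undergo only the recent ones:
  rule 4 (unconditioned shift): no change (sufihirva)
  rule 5 (apocope): sufihirva → sufihirv
  ⇒ as a loan: sufihirv
Sahanish 'sufihirv' matches the loan outcome 'sufihirv', not the inherited 'huhiherv' — it skipped the early Sahanish changes, so it was borrowed from Baran.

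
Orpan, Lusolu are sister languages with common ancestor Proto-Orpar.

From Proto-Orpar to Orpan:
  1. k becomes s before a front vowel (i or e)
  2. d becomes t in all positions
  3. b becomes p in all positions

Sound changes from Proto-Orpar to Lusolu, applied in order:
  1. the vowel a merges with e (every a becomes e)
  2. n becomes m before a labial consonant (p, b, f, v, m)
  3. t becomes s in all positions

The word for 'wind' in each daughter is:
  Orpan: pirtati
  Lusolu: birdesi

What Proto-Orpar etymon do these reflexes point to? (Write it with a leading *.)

Position 6: Orpan has t, Lusolu has s. Taking the neighbouring segments as reconstructed: Orpan t could go back to *t or *d; Lusolu s could go back to *t or *s — the one source consistent with every daughter is *t.
Position 4: Orpan has t, Lusolu has d. Lusolu preserves d here (none of its changes turn any other segment into d), so the proto-segment is *d.
Position 5: Orpan has a, Lusolu has e. Orpan preserves a here (none of its changes turn any other segment into a), so the proto-segment is *a.
This points to *birdati. Verify forward in each daughter:
Orpan: start from *birdati.
  rule 1: no change — birdati
  rule 2 (unconditioned shift): birdati → birtati
  rule 3 (unconditioned shift): birtati → pirtati
  ⇒ Orpan pirtati
Lusolu: *birdati > birdeti > birdesi  (by vowel merger, unconditioned shift)
Only *birdati yields all of Orpan pirtati, Lusolu birdesi.

*birdati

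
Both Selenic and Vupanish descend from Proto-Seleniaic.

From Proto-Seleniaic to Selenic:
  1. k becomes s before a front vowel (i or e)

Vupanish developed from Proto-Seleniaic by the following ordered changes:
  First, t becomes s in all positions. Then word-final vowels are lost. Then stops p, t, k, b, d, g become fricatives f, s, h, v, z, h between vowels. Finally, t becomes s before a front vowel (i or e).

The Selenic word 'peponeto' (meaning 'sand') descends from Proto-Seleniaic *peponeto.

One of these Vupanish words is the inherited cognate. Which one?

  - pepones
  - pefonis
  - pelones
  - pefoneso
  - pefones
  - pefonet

Vupanish: *peponeto
  peponeto → peponeso   [unconditioned shift]
  peponeso → pepones   [apocope]
  pepones → pefones   [intervocalic lenition]
  pefones (rule 4 does not apply)
  giving Vupanish pefones.

pefones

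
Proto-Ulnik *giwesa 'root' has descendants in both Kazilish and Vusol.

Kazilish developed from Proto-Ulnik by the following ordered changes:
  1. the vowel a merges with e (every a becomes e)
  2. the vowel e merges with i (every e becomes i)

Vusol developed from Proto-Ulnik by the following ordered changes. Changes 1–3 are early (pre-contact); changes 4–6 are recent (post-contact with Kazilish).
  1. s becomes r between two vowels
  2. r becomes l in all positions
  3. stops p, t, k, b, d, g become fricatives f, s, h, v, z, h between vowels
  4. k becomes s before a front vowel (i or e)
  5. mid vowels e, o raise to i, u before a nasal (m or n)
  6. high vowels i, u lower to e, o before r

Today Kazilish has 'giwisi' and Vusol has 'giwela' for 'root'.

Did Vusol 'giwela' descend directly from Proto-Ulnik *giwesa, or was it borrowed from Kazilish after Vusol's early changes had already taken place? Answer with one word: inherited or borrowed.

inherited

If inherited, *giwesa would pass through all of Vusol's changes:
Vusol: *giwesa > giwera > giwela  (by rhotacism, unconditioned shift)
If borrowed from Kazilish 'giwisi' after the early changes, it would undergo only the recent ones:
  rule 4 (palatalisation): no change (giwisi)
  rule 5 (pre-nasal raising): no change (giwisi)
  rule 6 (pre-rhotic lowering): no change (giwisi)
  ⇒ as a loan: giwisi
Vusol 'giwela' matches the inherited outcome exactly, so it is an inherited cognate, not a loan.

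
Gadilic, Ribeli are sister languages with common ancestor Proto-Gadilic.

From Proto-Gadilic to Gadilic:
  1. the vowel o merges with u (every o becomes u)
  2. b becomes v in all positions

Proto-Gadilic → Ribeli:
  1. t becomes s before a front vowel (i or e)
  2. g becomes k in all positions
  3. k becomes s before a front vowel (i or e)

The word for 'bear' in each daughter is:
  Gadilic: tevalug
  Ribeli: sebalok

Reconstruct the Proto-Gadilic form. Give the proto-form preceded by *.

Position 6: Gadilic has u, Ribeli has o. Ribeli preserves o here (none of its changes turn any other segment into o), so the proto-segment is *o.
Position 3: Gadilic has v, Ribeli has b. Ribeli preserves b here (none of its changes turn any other segment into b), so the proto-segment is *b.
Position 7: Gadilic has g, Ribeli has k. Gadilic preserves g here (none of its changes turn any other segment into g), so the proto-segment is *g.
Continuing position by position gives *tebalog; check it forward:
Gadilic: *tebalog > tebalug > tevalug  (by vowel merger, unconditioned shift)
Ribeli: start from *tebalog.
  rule 1 (palatalisation): tebalog → sebalog
  rule 2 (unconditioned shift): sebalog → sebalok
  rule 3: no change — sebalok
  ⇒ Ribeli sebalok
Only *tebalog yields all of Gadilic tevalug, Ribeli sebalok.

*tebalog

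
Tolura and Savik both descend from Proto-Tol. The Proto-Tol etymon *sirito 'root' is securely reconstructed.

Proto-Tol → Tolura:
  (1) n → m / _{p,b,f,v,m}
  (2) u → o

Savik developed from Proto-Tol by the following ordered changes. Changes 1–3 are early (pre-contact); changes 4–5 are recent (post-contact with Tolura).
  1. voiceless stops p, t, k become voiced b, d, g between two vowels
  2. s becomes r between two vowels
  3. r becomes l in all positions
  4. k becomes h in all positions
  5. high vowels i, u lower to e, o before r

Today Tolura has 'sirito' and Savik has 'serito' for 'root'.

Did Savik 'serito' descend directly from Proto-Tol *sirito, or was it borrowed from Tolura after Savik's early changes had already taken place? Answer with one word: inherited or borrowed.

If inherited, *sirito would pass through all of Savik's changes:
Savik: *sirito > sirido > silido  (by intervocalic voicing, unconditioned shift)
If borrowed from Tolura 'sirito' after the early changes, it would undergo only the recent ones:
  rule 4 (unconditioned shift): no change (sirito)
  rule 5 (pre-rhotic lowering): sirito → serito
  ⇒ as a loan: serito
Savik 'serito' matches the loan outcome 'serito', not the inherited 'silido' — it skipped the early Savik changes, so it was borrowed from Tolura.

borrowed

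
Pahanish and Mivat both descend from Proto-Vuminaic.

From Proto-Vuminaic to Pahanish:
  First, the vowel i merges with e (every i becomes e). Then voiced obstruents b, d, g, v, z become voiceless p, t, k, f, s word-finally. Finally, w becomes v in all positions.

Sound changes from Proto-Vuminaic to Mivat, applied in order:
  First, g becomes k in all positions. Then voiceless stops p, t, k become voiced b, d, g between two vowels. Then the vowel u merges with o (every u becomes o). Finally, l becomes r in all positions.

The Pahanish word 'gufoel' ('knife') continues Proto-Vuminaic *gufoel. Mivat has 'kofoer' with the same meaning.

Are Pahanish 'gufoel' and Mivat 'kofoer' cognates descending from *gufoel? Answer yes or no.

yes

Derive the expected Mivat reflex of *gufoel:
Mivat: *gufoel > kufoel > kofoel > kofoer  (by unconditioned shift, vowel merger, unconditioned shift)
Mivat 'kofoer' matches the regular reflex exactly, so the pair is cognate.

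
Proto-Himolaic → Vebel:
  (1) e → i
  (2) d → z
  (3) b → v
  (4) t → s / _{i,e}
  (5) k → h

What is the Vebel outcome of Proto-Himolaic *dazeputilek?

Vebel: *dazeputilek > daziputilik > zaziputilik > zazipusilik > zazipusilih  (by vowel merger, unconditioned shift, palatalisation, unconditioned shift)

zazipusilih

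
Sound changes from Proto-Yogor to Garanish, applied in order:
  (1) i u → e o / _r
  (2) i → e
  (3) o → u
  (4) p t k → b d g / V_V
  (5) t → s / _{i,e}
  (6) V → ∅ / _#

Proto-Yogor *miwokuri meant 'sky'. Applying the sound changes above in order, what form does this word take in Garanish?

Garanish: *miwokuri > miwokori > mewokore > mewukure > mewugure > mewugur  (by pre-rhotic lowering, vowel merger, vowel merger, intervocalic voicing, apocope)

mewugur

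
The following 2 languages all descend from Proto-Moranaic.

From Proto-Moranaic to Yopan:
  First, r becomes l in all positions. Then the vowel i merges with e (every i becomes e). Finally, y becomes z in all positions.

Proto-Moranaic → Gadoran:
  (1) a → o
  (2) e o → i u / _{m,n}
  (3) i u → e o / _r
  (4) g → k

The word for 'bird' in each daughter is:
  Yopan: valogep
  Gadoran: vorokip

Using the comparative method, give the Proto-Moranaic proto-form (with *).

*varogip

Position 3: Yopan has l, Gadoran has r. Gadoran preserves r here (none of its changes turn any other segment into r), so the proto-segment is *r.
Position 6: Yopan has e, Gadoran has i. Taking the neighbouring segments as reconstructed: Yopan e could go back to *e or *i; Gadoran i can only go back to *i — the one source consistent with every daughter is *i.
Position 5: Yopan has g, Gadoran has k. Yopan preserves g here (none of its changes turn any other segment into g), so the proto-segment is *g.
Verify the candidate proto-form against each daughter:
Yopan: *varogip > valogip > valogep  (by unconditioned shift, vowel merger)
Gadoran: *varogip > vorogip > vorokip  (by vowel merger, unconditioned shift)
*varogip is the unique common source.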